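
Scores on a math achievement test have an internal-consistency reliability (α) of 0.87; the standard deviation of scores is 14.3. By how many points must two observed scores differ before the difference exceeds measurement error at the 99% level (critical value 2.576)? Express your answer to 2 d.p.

SEM = 14.300 × √(1 − 0.870) = 14.300 × √0.130 ≈ 14.300 × 0.361 ≈ 5.156
SE_diff = √2 × SEM ≈ 7.292
Smallest detectable difference = 2.576×7.292 ≈ 18.783

18.78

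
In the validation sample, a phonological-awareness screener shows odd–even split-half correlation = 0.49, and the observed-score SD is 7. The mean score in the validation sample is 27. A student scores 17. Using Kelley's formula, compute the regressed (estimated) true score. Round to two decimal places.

Full-length reliability (Spearman-Brown) = 2(0.49)/(1+0.49) ≃ 0.658
T̂ = 0.658(17) + 0.342(27) ≃ 20.423

20.42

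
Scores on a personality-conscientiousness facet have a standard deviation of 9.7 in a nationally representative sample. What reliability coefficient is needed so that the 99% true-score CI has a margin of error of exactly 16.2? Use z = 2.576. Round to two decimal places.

SEM needed = half-width / z = 16.2/2.576 ≃ 6.28882
Required reliability = 1 − (SEM/SD)² = 1 − 0.42033 ≃ 0.57967

0.58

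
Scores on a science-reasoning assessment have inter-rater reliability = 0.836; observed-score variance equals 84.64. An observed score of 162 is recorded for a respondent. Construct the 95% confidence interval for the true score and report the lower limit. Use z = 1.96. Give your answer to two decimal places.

σ = 84.64^(1/2) = 9.20000
SEM = 9.20000 × √(1 − 0.83600) = 9.20000 × √0.16400 ≈ 9.20000 × 0.40497 ≈ 3.72572
Margin = 1.96 × 3.72572 ≈ 7.30240
Lower limit = 162 − 7.30240 ≈ 154.69760

154.70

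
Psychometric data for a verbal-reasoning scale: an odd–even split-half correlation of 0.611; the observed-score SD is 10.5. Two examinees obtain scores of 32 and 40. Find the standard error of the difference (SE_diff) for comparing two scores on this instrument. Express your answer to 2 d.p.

7.30

r_full = 2·0.611 / (1 + 0.611) ≈ 0.7585
The standard error of measurement is 10.5000·√(1 − 0.7585) ≈ 10.5000·0.4914 ≈ 5.1596.
Standard error of the difference = 5.1596·√2 ≈ 7.2968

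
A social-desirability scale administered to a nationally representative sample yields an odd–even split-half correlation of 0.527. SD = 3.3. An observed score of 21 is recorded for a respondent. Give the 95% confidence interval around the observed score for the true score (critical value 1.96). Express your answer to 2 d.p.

[17.40, 24.60]

Full-length reliability (Spearman-Brown) = 2(0.527)/(1+0.527) ≈ 0.6902
The standard error of measurement is 3.3000×√(1 − 0.6902) ≈ 3.3000×0.5566 ≈ 1.8366.
1.96 × SEM ≈ 3.5998
Interval: (17.4002, 24.5998)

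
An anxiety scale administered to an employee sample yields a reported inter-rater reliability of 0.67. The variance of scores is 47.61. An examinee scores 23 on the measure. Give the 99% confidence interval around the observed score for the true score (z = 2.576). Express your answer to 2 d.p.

σ = 47.61^(1/2) = 6.900
SEM = 6.900 * √(1 − 0.670) = 6.900 * √0.330 ≈ 6.900 * 0.574 ≈ 3.964
Margin = 2.576 * 3.964 ≈ 10.211
CI = 23 ± 10.211 → [12.789, 33.211]

[12.79, 33.21]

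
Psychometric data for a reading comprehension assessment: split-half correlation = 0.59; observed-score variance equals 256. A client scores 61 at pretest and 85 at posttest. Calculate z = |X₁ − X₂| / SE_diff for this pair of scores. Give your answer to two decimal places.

σ = 256^(1/2) = 16.0000
Spearman-Brown: r = 2(0.59) / (1 + 0.59) = 1.1800 / 1.5900 ≈ 0.7421
SEM = 16.0000 · √(1 − 0.7421) = 16.0000 · √0.2579 ≈ 16.0000 · 0.5078 ≈ 8.1248
SE_diff = √2 · SEM ≈ 11.4902
z = 24 / 11.4902 ≈ 2.0887

2.09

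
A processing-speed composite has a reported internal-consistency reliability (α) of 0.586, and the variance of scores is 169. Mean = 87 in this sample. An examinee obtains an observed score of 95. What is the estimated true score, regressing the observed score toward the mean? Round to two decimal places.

T̂ = 0.58600(95) + 0.41400(87) ≈ 91.68800

91.69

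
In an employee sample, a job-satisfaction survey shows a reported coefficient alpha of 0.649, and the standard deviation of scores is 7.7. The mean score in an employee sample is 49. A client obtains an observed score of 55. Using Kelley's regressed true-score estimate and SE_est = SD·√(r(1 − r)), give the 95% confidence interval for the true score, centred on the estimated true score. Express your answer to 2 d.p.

[45.69, 60.10]

T̂ = r·X + (1 − r)·M = 0.6490*55 + 0.3510*49 = 35.6950 + 17.1990 ≃ 52.8940
SE_est = SD * √(r(1 − r)) = 7.7000 * √0.2278 ≃ 7.7000 * 0.4773 ≃ 3.6751
95% CI: 52.8940 ± 7.2032 ≃ (45.6908, 60.0972)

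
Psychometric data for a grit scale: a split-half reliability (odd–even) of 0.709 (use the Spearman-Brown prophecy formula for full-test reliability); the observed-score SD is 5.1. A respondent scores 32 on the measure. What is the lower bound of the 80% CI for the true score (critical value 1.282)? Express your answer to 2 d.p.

29.30

Full-length reliability (Spearman-Brown) = 2(0.709)/(1+0.709) ≈ 0.82972
The standard error of measurement is 5.10000·√(1 − 0.82972) ≈ 5.10000·0.41264 ≈ 2.10448.
1.282 · SEM ≈ 2.69795
Lower bound: 32 − 2.69795 = 29.30205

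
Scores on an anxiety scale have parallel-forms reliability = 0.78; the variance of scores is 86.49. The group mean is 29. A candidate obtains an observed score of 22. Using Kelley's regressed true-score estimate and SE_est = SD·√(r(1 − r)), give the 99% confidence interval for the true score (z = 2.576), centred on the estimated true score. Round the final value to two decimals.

SD = √86.49 = 9.30000
T̂ = 0.78000(22) + 0.22000(29) ≈ 23.54000
SE_est = SD × √(r(1 − r)) = 9.30000 × √0.17160 ≈ 9.30000 × 0.41425 ≈ 3.85249
CI = 23.54000 ± 2.576 × 3.85249 → [13.61598, 33.46402]

[13.62, 33.46]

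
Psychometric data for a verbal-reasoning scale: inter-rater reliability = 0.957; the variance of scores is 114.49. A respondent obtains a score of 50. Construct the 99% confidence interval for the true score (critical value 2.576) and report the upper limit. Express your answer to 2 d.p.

SD = √114.49 ≃ 10.70000
SEM = 10.70000 * √(1 − 0.95700) = 10.70000 * √0.04300 ≃ 10.70000 * 0.20736 ≃ 2.21880
Margin = 2.576 * 2.21880 ≃ 5.71563
Upper limit = 50 + 5.71563 ≃ 55.71563

55.72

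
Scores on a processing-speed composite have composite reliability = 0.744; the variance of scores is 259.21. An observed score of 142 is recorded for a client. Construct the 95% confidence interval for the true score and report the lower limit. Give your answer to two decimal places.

126.03

σ = 259.21^(1/2) = 16.100
SEM = 16.100 * √(1 − 0.744) = 16.100 * √0.256 ≈ 16.100 * 0.506 ≈ 8.146
Margin = 1.96 * 8.146 ≈ 15.966
Lower limit = 142 − 15.966 ≈ 126.034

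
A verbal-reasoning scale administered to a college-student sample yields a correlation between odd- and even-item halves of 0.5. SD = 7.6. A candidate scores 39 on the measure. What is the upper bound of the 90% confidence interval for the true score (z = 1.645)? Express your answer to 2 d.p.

Full-length reliability (Spearman-Brown) = 2(0.5)/(1+0.5) ≃ 0.66667
SEM = 7.60000×√(1 − 0.66667) ≃ 4.38786
Half-width = 1.645×4.38786 ≃ 7.21803
Upper bound: 39 + 7.21803 = 46.21803

46.22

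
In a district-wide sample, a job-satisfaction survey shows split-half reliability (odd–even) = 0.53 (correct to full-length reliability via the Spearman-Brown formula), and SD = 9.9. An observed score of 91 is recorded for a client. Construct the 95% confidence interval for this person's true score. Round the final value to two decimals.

Spearman-Brown: r = 2(0.53) / (1 + 0.53) = 1.06000 / 1.53000 ≈ 0.69281
SEM = 9.90000·√(1 − 0.69281) ≈ 5.48704
Half-width = 1.96·5.48704 ≈ 10.75461
Interval: (80.24539, 101.75461)

[80.25, 101.75]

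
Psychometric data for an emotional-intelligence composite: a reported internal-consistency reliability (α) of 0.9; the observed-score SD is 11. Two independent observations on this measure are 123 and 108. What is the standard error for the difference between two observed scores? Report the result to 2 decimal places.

SEM = 11.000*√(1 − 0.900) ≃ 3.479
SE_diff = √2 * SEM ≃ 4.919

4.92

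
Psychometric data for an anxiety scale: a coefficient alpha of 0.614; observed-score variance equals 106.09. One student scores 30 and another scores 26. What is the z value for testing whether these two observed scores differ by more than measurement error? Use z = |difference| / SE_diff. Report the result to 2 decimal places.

SD = √106.09 = 10.300
SEM = 10.300 · √(1 − 0.614) = 10.300 · √0.386 ≈ 10.300 · 0.621 ≈ 6.399
SE_diff = SEM · √2 ≈ 6.399 · 1.414 ≈ 9.050
z = 4 / 9.050 ≈ 0.442

0.44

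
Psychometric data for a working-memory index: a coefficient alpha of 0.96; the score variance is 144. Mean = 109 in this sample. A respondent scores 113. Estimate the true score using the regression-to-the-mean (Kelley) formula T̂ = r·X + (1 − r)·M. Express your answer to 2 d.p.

112.84

Estimated true score = 0.96000*113 + (1 − 0.96000)*109 ≈ 112.84000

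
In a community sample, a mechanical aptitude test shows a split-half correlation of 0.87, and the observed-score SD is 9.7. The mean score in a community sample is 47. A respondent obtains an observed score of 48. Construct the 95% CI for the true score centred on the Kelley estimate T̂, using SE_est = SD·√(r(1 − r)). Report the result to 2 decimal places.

[43.10, 52.77]

r_full = 2·0.87 / (1 + 0.87) ≈ 0.93048
T̂ = r·X + (1 − r)·M = 0.93048×48 + 0.06952×47 ≈ 44.66310 + 3.26738 ≈ 47.93048
SE_est = 9.70000·√[r(1 − r)] ≈ 2.46704
95% CI: 47.93048 ± 4.83540 ≈ (43.09508, 52.76588)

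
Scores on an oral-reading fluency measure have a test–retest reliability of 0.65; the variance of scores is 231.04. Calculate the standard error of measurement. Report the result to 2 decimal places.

8.99

SD = √231.04 ≈ 15.20000
SEM = 15.20000·√(1 − 0.65000) ≈ 8.99244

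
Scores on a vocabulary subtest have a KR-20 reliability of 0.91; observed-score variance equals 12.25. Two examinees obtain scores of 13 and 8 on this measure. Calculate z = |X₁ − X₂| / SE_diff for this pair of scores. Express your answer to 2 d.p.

σ = 12.25^(1/2) = 3.500
SEM = 3.500 * √(1 − 0.910) = 3.500 * √0.090 ≈ 3.500 * 0.300 ≈ 1.050
SE_diff = SEM * √2 ≈ 1.050 * 1.414 ≈ 1.485
z = |13 − 8| / 1.485 = 5 / 1.485 ≈ 3.367

3.37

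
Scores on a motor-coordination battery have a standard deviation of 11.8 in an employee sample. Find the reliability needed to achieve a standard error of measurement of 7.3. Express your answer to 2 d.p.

r = 1 − (7.300/11.8)² ≃ 1 − 0.383 ≃ 0.617

0.62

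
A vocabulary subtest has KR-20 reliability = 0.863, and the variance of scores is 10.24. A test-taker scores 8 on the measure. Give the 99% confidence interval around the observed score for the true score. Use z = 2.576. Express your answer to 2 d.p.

[4.95, 11.05]

σ = 10.24^(1/2) = 3.2000
SEM = 3.2000 × √(1 − 0.8630) = 3.2000 × √0.1370 ≈ 3.2000 × 0.3701 ≈ 1.1844
Half-width = 2.576×1.1844 ≈ 3.0511
99% CI: 8 ± 3.0511 = [4.9489, 11.0511]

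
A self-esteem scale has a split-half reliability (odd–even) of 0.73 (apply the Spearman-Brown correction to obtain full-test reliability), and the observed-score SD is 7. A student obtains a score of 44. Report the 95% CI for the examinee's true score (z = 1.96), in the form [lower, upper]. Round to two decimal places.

Spearman-Brown: r = 2(0.73) / (1 + 0.73) = 1.4600 / 1.7300 ≈ 0.8439
SEM = 7.0000 · √(1 − 0.8439) = 7.0000 · √0.1561 ≈ 7.0000 · 0.3951 ≈ 2.7654
Margin = 1.96 · 2.7654 ≈ 5.4202
95% CI: 44 ± 5.4202 = [38.5798, 49.4202]

[38.58, 49.42]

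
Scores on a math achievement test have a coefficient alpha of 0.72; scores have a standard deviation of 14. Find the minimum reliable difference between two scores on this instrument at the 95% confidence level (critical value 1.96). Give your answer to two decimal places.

The standard error of measurement is 14.000*√(1 − 0.720) ≈ 14.000*0.529 ≈ 7.408.
SE_diff = √2 * SEM ≈ 10.477
Smallest detectable difference = 1.96*10.477 ≈ 20.534

20.53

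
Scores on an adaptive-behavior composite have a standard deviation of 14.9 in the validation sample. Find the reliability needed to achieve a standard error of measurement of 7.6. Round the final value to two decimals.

0.74

Required reliability = 1 − (SEM/SD)² = 1 − 0.2602 ≈ 0.7398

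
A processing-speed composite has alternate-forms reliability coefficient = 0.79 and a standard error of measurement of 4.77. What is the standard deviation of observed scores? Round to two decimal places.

SD = SEM / √(1 − r) = 4.77 / √0.210 ≈ 4.77 / 0.458 ≈ 10.409

10.41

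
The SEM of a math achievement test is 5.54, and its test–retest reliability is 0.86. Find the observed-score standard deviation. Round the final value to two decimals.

14.81

σ = SEM·(1 − r)^(−1/2) ≈ 5.54·2.673 ≈ 14.806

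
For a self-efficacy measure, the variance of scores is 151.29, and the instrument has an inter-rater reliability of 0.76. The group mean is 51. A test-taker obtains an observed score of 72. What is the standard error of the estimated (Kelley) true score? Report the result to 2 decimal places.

5.25

SD = √151.29 ≃ 12.30000
SE_est = SD × √(r(1 − r)) = 12.30000 × √0.18240 ≃ 12.30000 × 0.42708 ≃ 5.25312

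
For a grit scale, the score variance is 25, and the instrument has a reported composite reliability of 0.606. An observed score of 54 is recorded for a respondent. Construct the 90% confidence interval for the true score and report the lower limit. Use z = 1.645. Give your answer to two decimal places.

SD = √25 = 5.000
SEM = 5.000 · √(1 − 0.606) = 5.000 · √0.394 ≈ 5.000 · 0.628 ≈ 3.138
Margin = 1.645 · 3.138 ≈ 5.163
Lower bound: 54 − 5.163 = 48.837

48.84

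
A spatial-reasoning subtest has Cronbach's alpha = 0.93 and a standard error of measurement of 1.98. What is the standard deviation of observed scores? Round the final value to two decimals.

7.48

SD = SEM / √(1 − r) = 1.98 / √0.07000 ≈ 1.98 / 0.26458 ≈ 7.48370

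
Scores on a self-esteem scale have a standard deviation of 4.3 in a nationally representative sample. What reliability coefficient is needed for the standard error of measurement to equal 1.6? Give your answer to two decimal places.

0.86

Required reliability = 1 − (SEM/SD)² = 1 − 0.138 ≈ 0.862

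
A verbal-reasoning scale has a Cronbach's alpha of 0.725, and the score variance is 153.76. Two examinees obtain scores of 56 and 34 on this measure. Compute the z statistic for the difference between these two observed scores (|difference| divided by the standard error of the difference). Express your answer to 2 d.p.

2.39

SD = √153.76 = 12.4000
SEM = 12.4000 * √(1 − 0.7250) = 12.4000 * √0.2750 ≈ 12.4000 * 0.5244 ≈ 6.5026
SE_diff = SEM * √2 ≈ 6.5026 * 1.4142 ≈ 9.1961
z = 22 / 9.1961 ≈ 2.3923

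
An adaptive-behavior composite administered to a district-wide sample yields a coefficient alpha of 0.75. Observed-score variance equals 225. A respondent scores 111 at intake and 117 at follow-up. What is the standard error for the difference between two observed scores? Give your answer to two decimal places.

SD = √225 ≃ 15.000
SEM = 15.000 · √(1 − 0.750) = 15.000 · √0.250 ≃ 15.000 · 0.500 ≃ 7.500
Standard error of the difference = 7.500·√2 ≃ 10.607

10.61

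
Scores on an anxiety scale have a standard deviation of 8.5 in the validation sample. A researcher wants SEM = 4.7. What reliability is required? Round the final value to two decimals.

0.69

r = 1 − (SEM / SD)² = 1 − (4.700 / 8.5)² ≈ 1 − 0.306 ≈ 0.694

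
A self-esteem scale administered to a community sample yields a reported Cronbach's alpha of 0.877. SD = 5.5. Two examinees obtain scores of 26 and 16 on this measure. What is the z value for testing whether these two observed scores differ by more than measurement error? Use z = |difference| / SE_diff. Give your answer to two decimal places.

SEM = 5.500×√(1 − 0.877) ≈ 1.929
SE_diff = SEM × √2 ≈ 1.929 × 1.414 ≈ 2.728
z = 10 / 2.728 ≈ 3.666

3.67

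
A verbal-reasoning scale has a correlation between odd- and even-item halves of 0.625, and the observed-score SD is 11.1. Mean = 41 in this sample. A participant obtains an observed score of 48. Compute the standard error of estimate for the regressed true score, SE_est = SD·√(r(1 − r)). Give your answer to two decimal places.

Spearman-Brown: r = 2(0.625) / (1 + 0.625) = 1.2500 / 1.6250 ≈ 0.7692
SE_est = SD · √(r(1 − r)) = 11.1000 · √0.1775 ≈ 11.1000 · 0.4213 ≈ 4.6767

4.68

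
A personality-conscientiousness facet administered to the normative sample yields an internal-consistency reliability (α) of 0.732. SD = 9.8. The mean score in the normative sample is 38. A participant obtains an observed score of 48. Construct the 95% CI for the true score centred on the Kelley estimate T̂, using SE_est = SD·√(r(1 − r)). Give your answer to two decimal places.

[36.81, 53.83]

T̂ = r·X + (1 − r)·M = 0.73200*48 + 0.26800*38 = 35.13600 + 10.18400 ≈ 45.32000
SE_est = 9.80000·√[r(1 − r)] ≈ 4.34059
95% CI: 45.32000 ± 8.50756 ≈ (36.81244, 53.82756)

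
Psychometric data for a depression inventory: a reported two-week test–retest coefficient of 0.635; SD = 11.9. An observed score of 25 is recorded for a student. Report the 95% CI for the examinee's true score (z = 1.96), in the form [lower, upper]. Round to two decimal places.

[10.91, 39.09]

SEM = 11.900 * √(1 − 0.635) = 11.900 * √0.365 ≃ 11.900 * 0.604 ≃ 7.189
1.96 * SEM ≃ 14.091
95% CI: 25 ± 14.091 = [10.909, 39.091]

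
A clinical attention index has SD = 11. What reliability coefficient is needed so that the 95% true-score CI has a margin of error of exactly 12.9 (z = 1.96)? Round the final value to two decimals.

Required SEM = 12.9 / 1.96 ≃ 6.58163
Required reliability = 1 − (SEM/SD)² = 1 − 0.35800 ≃ 0.64200

0.64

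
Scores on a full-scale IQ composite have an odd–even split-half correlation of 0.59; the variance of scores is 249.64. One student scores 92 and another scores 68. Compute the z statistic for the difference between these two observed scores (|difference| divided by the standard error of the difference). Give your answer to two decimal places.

SD = √249.64 ≈ 15.8000
r_full = 2·0.59 / (1 + 0.59) ≈ 0.7421
The standard error of measurement is 15.8000×√(1 − 0.7421) ≈ 15.8000×0.5078 ≈ 8.0233.
SE_diff = √2 × SEM ≈ 11.3466
z = |92 − 68| / 11.3466 = 24 / 11.3466 ≈ 2.1152

2.12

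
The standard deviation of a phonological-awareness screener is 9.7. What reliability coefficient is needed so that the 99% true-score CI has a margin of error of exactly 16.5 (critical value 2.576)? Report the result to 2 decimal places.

Required SEM = 16.5 / 2.576 ≈ 6.405
r = 1 − (6.405/9.7)² ≈ 1 − 0.436 ≈ 0.564

0.56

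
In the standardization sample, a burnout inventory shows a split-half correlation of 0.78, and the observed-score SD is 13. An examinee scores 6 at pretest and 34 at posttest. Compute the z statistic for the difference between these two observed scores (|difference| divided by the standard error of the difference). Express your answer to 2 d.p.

4.33

Spearman-Brown: r = 2(0.78) / (1 + 0.78) = 1.560 / 1.780 ≈ 0.876
SEM = 13.000 × √(1 − 0.876) = 13.000 × √0.124 ≈ 13.000 × 0.352 ≈ 4.570
SE_diff = √2 × SEM ≈ 6.463
z = |6 − 34| / 6.463 = 28 / 6.463 ≈ 4.332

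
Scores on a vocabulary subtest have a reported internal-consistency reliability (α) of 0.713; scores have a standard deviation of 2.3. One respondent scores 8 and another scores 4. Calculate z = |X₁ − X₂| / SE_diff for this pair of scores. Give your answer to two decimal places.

2.30

SEM = 2.300 * √(1 − 0.713) = 2.300 * √0.287 ≈ 2.300 * 0.536 ≈ 1.232
SE_diff = √2 * SEM ≈ 1.743
z = 4 / 1.743 ≈ 2.295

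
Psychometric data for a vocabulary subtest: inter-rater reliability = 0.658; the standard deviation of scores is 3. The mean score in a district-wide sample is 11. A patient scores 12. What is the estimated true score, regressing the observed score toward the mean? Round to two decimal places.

11.66

T̂ = 0.658(12) + 0.342(11) ≈ 11.658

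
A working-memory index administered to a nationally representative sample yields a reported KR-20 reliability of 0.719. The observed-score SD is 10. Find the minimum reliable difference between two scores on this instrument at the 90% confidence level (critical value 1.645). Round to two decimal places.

SEM = 10.0000 × √(1 − 0.7190) = 10.0000 × √0.2810 ≈ 10.0000 × 0.5301 ≈ 5.3009
SE_diff = SEM × √2 ≈ 5.3009 × 1.4142 ≈ 7.4967
Smallest detectable difference = 1.645×7.4967 ≈ 12.3320

12.33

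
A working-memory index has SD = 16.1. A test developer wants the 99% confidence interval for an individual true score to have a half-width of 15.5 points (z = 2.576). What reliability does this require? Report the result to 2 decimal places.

0.86

Required SEM = 15.5 / 2.576 ≈ 6.017
Required reliability = 1 − (SEM/SD)² = 1 − 0.140 ≈ 0.860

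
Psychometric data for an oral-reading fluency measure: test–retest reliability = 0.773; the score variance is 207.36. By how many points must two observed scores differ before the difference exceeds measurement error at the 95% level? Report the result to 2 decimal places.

19.02

σ = 207.36^(1/2) = 14.4000
SEM = 14.4000 * √(1 − 0.7730) = 14.4000 * √0.2270 ≃ 14.4000 * 0.4764 ≃ 6.8608
SE_diff = SEM * √2 ≃ 6.8608 * 1.4142 ≃ 9.7027
Minimum reliable difference = 1.96 * SE_diff ≃ 1.96 * 9.7027 ≃ 19.0172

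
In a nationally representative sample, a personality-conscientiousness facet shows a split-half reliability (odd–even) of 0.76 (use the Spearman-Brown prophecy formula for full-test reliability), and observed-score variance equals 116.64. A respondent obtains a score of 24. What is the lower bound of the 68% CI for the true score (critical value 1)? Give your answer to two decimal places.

SD = √116.64 ≃ 10.800
r_full = 2·0.76 / (1 + 0.76) ≃ 0.864
SEM = 10.800 × √(1 − 0.864) = 10.800 × √0.136 ≃ 10.800 × 0.369 ≃ 3.988
Margin = 1 × 3.988 ≃ 3.988
Lower limit = 24 − 3.988 ≃ 20.012

20.01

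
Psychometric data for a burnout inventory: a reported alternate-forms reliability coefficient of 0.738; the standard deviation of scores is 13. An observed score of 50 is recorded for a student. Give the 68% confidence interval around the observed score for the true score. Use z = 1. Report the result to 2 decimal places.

[43.35, 56.65]

SEM = 13.00000 * √(1 − 0.73800) = 13.00000 * √0.26200 ≈ 13.00000 * 0.51186 ≈ 6.65417
Margin = 1 * 6.65417 ≈ 6.65417
Interval: (43.34583, 56.65417)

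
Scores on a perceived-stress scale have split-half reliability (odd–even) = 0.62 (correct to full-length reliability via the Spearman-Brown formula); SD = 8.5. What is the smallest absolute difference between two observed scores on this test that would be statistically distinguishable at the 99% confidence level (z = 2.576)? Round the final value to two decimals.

Full-length reliability (Spearman-Brown) = 2(0.62)/(1+0.62) ≃ 0.7654
SEM = 8.5000 * √(1 − 0.7654) = 8.5000 * √0.2346 ≃ 8.5000 * 0.4843 ≃ 4.1167
SE_diff = √2 * SEM ≃ 5.8219
Minimum reliable difference = 2.576 * SE_diff ≃ 2.576 * 5.8219 ≃ 14.9973

15.00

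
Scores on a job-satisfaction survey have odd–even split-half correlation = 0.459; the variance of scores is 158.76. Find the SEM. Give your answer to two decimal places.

σ = 158.76^(1/2) = 12.6000
r_full = 2·0.459 / (1 + 0.459) ≃ 0.6292
SEM = 12.6000 × √(1 − 0.6292) = 12.6000 × √0.3708 ≃ 12.6000 × 0.6089 ≃ 7.6726

7.67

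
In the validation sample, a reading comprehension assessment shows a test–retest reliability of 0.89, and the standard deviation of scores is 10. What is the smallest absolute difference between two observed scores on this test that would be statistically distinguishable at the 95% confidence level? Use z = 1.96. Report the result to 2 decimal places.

9.19

SEM = 10.000·√(1 − 0.890) ≈ 3.317
Standard error of the difference = 3.317·√2 ≈ 4.690
Minimum reliable difference = 1.96 · SE_diff ≈ 1.96 · 4.690 ≈ 9.193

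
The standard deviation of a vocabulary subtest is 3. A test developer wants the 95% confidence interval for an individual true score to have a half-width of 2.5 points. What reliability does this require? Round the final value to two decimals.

0.82

Required SEM = 2.5 / 1.96 ≈ 1.276
r = 1 − (SEM / SD)² = 1 − (1.276 / 3)² ≈ 1 − 0.181 ≈ 0.819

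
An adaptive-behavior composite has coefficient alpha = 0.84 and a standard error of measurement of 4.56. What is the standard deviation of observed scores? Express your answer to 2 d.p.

SD = SEM / √(1 − r) = 4.56 / √0.1600 ≃ 4.56 / 0.4000 ≃ 11.4000

11.40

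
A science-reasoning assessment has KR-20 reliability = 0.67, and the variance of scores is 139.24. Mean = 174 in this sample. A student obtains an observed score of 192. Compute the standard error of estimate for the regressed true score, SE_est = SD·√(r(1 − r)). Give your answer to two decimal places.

SD = √139.24 = 11.8000
SE_est = SD · √(r(1 − r)) = 11.8000 · √0.2211 ≃ 11.8000 · 0.4702 ≃ 5.5485

5.55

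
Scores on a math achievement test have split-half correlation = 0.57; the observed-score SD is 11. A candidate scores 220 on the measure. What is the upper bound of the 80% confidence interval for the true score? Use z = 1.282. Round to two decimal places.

227.38

Full-length reliability (Spearman-Brown) = 2(0.57)/(1+0.57) ≃ 0.7261
SEM = 11.0000·√(1 − 0.7261) ≃ 5.7567
Margin = 1.282 · 5.7567 ≃ 7.3801
Upper bound: 220 + 7.3801 = 227.3801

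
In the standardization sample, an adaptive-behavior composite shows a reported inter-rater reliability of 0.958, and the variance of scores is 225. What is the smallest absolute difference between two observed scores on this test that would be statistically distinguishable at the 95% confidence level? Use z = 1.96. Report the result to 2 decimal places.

σ = 225^(1/2) = 15.000
SEM = 15.000 × √(1 − 0.958) = 15.000 × √0.042 ≈ 15.000 × 0.205 ≈ 3.074
SE_diff = √2 × SEM ≈ 4.347
Minimum reliable difference = 1.96 × SE_diff ≈ 1.96 × 4.347 ≈ 8.521

8.52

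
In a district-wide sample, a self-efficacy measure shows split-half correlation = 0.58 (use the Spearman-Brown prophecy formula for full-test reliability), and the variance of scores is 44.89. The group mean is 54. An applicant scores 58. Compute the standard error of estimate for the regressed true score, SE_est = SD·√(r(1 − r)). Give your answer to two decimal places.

SD = √44.89 = 6.70000
Full-length reliability (Spearman-Brown) = 2(0.58)/(1+0.58) ≈ 0.73418
SE_est = SD * √(r(1 − r)) = 6.70000 * √0.19516 ≈ 6.70000 * 0.44177 ≈ 2.95986

2.96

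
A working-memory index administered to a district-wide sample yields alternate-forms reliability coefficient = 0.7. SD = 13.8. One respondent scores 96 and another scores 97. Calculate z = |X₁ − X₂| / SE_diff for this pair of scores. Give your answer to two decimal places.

SEM = 13.800*√(1 − 0.700) ≈ 7.559
Standard error of the difference = 7.559·√2 ≈ 10.689
z = |96 − 97| / 10.689 = 1 / 10.689 ≈ 0.094

0.09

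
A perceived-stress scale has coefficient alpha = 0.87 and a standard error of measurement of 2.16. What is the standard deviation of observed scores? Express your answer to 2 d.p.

5.99

SD = 2.16 / √(1 − 0.87) ≈ 5.991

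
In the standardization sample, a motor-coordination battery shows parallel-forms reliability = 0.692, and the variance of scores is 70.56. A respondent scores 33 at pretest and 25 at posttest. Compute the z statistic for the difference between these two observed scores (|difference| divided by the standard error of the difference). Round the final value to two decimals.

SD = √70.56 = 8.40000
SEM = 8.40000 * √(1 − 0.69200) = 8.40000 * √0.30800 ≈ 8.40000 * 0.55498 ≈ 4.66181
SE_diff = √2 * SEM ≈ 6.59280
z = |33 − 25| / 6.59280 = 8 / 6.59280 ≈ 1.21345

1.21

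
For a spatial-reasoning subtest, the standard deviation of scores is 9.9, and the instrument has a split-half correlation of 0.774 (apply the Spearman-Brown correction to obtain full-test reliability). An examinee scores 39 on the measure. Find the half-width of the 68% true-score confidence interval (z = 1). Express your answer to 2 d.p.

Spearman-Brown: r = 2(0.774) / (1 + 0.774) = 1.5480 / 1.7740 ≈ 0.8726
SEM = 9.9000·√(1 − 0.8726) ≈ 3.5336
1 · SEM ≈ 3.5336

3.53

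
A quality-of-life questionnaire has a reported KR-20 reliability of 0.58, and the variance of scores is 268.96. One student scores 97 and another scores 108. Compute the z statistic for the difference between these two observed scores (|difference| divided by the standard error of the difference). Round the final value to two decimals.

0.73

SD = √268.96 = 16.400
SEM = 16.400 · √(1 − 0.580) = 16.400 · √0.420 ≈ 16.400 · 0.648 ≈ 10.628
SE_diff = √2 · SEM ≈ 15.031
z = 11 / 15.031 ≈ 0.732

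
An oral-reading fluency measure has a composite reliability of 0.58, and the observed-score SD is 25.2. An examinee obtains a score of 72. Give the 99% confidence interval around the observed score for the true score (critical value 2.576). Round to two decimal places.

[29.93, 114.07]

SEM = 25.200 * √(1 − 0.580) = 25.200 * √0.420 ≈ 25.200 * 0.648 ≈ 16.331
Half-width = 2.576*16.331 ≈ 42.070
99% CI: 72 ± 42.070 = [29.930, 114.070]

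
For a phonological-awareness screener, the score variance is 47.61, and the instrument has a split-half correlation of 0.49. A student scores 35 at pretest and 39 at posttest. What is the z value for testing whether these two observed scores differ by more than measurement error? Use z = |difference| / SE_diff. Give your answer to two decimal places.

0.70

SD = √47.61 = 6.9000
Spearman-Brown: r = 2(0.49) / (1 + 0.49) = 0.9800 / 1.4900 ≃ 0.6577
SEM = 6.9000 × √(1 − 0.6577) = 6.9000 × √0.3423 ≃ 6.9000 × 0.5850 ≃ 4.0368
SE_diff = √2 × SEM ≃ 5.7089
z = 4 / 5.7089 ≃ 0.7007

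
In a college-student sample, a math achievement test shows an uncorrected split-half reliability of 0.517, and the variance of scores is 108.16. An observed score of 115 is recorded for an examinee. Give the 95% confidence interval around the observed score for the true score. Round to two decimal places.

SD = √108.16 ≈ 10.4000
Spearman-Brown: r = 2(0.517) / (1 + 0.517) = 1.0340 / 1.5170 ≈ 0.6816
SEM = 10.4000 × √(1 − 0.6816) = 10.4000 × √0.3184 ≈ 10.4000 × 0.5643 ≈ 5.8683
Margin = 1.96 × 5.8683 ≈ 11.5019
CI = 115 ± 11.5019 → [103.4981, 126.5019]

[103.50, 126.50]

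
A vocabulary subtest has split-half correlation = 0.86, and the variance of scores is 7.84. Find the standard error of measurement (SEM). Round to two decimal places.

SD = √7.84 ≈ 2.8000
Spearman-Brown: r = 2(0.86) / (1 + 0.86) = 1.7200 / 1.8600 ≈ 0.9247
SEM = 2.8000*√(1 − 0.9247) ≈ 0.7682

0.77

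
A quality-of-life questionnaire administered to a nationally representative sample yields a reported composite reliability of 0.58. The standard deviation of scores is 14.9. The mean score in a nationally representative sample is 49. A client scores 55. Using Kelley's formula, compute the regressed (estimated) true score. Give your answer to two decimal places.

T̂ = r·X + (1 − r)·M = 0.580*55 + 0.420*49 = 31.900 + 20.580 ≈ 52.480

52.48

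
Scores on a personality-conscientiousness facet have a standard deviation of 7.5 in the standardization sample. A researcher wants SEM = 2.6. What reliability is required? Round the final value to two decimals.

r = 1 − (SEM / SD)² = 1 − (2.6000 / 7.5)² ≃ 1 − 0.1202 ≃ 0.8798

0.88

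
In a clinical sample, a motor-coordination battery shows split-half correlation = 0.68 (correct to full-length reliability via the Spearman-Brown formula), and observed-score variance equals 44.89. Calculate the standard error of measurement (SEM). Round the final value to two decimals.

SD = √44.89 ≈ 6.7000
Full-length reliability (Spearman-Brown) = 2(0.68)/(1+0.68) ≈ 0.8095
SEM = 6.7000 × √(1 − 0.8095) = 6.7000 × √0.1905 ≈ 6.7000 × 0.4364 ≈ 2.9241

2.92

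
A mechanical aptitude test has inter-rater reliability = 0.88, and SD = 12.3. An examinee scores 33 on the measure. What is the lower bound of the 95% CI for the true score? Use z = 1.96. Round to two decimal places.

The standard error of measurement is 12.30000*√(1 − 0.88000) ≃ 12.30000*0.34641 ≃ 4.26084.
1.96 * SEM ≃ 8.35126
Lower bound: 33 − 8.35126 = 24.64874

24.65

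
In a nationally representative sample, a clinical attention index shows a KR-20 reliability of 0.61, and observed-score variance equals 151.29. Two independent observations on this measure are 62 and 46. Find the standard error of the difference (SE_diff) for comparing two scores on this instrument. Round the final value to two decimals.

SD = √151.29 = 12.300
SEM = 12.300 · √(1 − 0.610) = 12.300 · √0.390 ≈ 12.300 · 0.624 ≈ 7.681
SE_diff = SEM · √2 ≈ 7.681 · 1.414 ≈ 10.863

10.86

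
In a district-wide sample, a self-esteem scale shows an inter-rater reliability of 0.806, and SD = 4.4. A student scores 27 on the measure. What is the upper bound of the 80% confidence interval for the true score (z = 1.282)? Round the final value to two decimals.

SEM = 4.4000 × √(1 − 0.8060) = 4.4000 × √0.1940 ≈ 4.4000 × 0.4405 ≈ 1.9380
Half-width = 1.282×1.9380 ≈ 2.4845
Upper bound: 27 + 2.4845 = 29.4845

29.48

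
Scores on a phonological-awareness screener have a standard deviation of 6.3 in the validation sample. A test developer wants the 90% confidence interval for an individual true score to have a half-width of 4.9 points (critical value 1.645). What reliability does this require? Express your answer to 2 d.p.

0.78

SEM needed = half-width / z = 4.9/1.645 ≈ 2.979
r = 1 − (2.979/6.3)² ≈ 1 − 0.224 ≈ 0.776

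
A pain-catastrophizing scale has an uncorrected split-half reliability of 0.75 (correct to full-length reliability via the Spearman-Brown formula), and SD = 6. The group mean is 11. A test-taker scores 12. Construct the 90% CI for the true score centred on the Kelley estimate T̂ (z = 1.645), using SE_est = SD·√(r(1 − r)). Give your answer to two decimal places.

[8.40, 15.31]

r_full = 2·0.75 / (1 + 0.75) ≃ 0.857
T̂ = 0.857(12) + 0.143(11) ≃ 11.857
SE_est = SD · √(r(1 − r)) = 6.000 · √0.122 ≃ 6.000 · 0.350 ≃ 2.100
90% CI: 11.857 ± 3.454 ≃ (8.403, 15.311)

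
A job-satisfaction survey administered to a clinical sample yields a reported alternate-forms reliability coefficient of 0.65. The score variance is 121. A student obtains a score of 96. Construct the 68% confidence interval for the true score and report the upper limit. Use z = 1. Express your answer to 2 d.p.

SD = √121 = 11.000
SEM = 11.000 × √(1 − 0.650) = 11.000 × √0.350 ≈ 11.000 × 0.592 ≈ 6.508
Half-width = 1×6.508 ≈ 6.508
Upper bound: 96 + 6.508 = 102.508

102.51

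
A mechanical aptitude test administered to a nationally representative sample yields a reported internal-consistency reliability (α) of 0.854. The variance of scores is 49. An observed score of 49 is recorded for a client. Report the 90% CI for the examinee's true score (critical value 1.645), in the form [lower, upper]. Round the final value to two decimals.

[44.60, 53.40]

SD = √49 ≈ 7.0000
The standard error of measurement is 7.0000×√(1 − 0.8540) ≈ 7.0000×0.3821 ≈ 2.6747.
Margin = 1.645 × 2.6747 ≈ 4.3999
Interval: (44.6001, 53.3999)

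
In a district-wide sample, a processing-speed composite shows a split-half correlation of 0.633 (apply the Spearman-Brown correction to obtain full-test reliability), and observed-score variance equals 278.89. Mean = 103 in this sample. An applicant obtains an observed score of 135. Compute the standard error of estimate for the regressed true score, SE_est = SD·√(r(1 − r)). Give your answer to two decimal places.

SD = √278.89 = 16.7000
Spearman-Brown: r = 2(0.633) / (1 + 0.633) = 1.2660 / 1.6330 ≃ 0.7753
SE_est = SD · √(r(1 − r)) = 16.7000 · √0.1742 ≃ 16.7000 · 0.4174 ≃ 6.9708

6.97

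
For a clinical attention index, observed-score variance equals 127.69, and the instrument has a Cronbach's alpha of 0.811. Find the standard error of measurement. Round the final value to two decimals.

SD = √127.69 ≈ 11.3000
SEM = 11.3000 · √(1 − 0.8110) = 11.3000 · √0.1890 ≈ 11.3000 · 0.4347 ≈ 4.9126

4.91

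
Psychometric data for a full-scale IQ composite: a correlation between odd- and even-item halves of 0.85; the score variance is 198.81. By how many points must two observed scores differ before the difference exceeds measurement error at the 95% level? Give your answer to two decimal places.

11.13

SD = √198.81 = 14.100
Spearman-Brown: r = 2(0.85) / (1 + 0.85) = 1.700 / 1.850 ≈ 0.919
SEM = 14.100 * √(1 − 0.919) = 14.100 * √0.081 ≈ 14.100 * 0.285 ≈ 4.015
SE_diff = √2 * SEM ≈ 5.678
Smallest detectable difference = 1.96*5.678 ≈ 11.129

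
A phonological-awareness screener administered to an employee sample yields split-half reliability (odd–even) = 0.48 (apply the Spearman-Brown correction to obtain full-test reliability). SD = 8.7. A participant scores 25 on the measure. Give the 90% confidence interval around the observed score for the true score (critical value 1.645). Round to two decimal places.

Full-length reliability (Spearman-Brown) = 2(0.48)/(1+0.48) ≈ 0.6486
SEM = 8.7000×√(1 − 0.6486) ≈ 5.1569
1.645 × SEM ≈ 8.4831
Interval: (16.5169, 33.4831)

[16.52, 33.48]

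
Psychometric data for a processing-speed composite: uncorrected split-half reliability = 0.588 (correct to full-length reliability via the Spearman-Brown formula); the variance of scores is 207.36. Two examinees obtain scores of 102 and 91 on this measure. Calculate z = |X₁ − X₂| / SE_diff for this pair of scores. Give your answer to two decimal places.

σ = 207.36^(1/2) = 14.40000
r_full = 2·0.588 / (1 + 0.588) ≈ 0.74055
SEM = 14.40000 * √(1 − 0.74055) = 14.40000 * √0.25945 ≈ 14.40000 * 0.50936 ≈ 7.33476
SE_diff = √2 * SEM ≈ 10.37292
z = 11 / 10.37292 ≈ 1.06045

1.06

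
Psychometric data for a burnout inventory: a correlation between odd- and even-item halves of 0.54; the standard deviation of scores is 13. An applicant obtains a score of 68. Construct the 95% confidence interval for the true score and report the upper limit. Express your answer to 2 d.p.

Spearman-Brown: r = 2(0.54) / (1 + 0.54) = 1.080 / 1.540 ≈ 0.701
The standard error of measurement is 13.000·√(1 − 0.701) ≈ 13.000·0.547 ≈ 7.105.
Half-width = 1.96·7.105 ≈ 13.926
Upper bound: 68 + 13.926 = 81.926

81.93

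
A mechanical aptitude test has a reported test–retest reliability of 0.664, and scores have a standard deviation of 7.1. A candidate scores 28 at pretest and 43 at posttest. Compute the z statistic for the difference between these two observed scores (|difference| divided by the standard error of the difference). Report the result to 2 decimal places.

2.58

The standard error of measurement is 7.1000*√(1 − 0.6640) ≈ 7.1000*0.5797 ≈ 4.1156.
SE_diff = √2 * SEM ≈ 5.8203
z = |28 − 43| / 5.8203 = 15 / 5.8203 ≈ 2.5772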